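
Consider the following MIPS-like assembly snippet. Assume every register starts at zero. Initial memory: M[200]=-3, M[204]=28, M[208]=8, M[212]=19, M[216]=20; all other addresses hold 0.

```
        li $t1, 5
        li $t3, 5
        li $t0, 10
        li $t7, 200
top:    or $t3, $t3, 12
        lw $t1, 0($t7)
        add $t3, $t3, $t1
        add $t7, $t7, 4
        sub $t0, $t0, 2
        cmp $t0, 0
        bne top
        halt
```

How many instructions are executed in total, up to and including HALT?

40

$t1=5
$t3=5
$t0=10
$t7=200
$t3=5|12=13
$t1=M[200]=-3
$t3=13+(-3)=10
$t7=200+4=204
$t0=10-2=8
cmp $t0, 0  (cmp 8,0)
bne top: taken
$t3=10|12=14
$t1=M[204]=28
$t3=14+28=42
$t7=204+4=208
$t0=8-2=6
cmp $t0, 0  (cmp 6,0)
bne top: taken
$t3=42|12=46
$t1=M[208]=8
$t3=46+8=54
$t7=208+4=212
$t0=6-2=4
cmp $t0, 0  (cmp 4,0)
bne top: taken
$t3=54|12=62
$t1=M[212]=19
$t3=62+19=81
$t7=212+4=216
$t0=4-2=2
cmp $t0, 0  (cmp 2,0)
bne top: taken
$t3=81|12=93
$t1=M[216]=20
$t3=93+20=113
$t7=216+4=220
$t0=2-2=0
cmp $t0, 0  (cmp 0,0)
bne top: not taken
halt.
Total executed instructions: 40.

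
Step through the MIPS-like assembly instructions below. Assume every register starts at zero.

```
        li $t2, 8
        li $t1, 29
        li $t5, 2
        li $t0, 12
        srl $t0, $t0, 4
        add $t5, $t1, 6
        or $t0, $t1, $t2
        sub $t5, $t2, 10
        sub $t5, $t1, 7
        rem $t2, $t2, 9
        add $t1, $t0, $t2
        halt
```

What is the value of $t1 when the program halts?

37

li $t2, 8 → $t2=8
li $t1, 29 → $t1=29
li $t5, 2 → $t5=2
li $t0, 12 → $t0=12
srl $t0, $t0, 4 → $t0=12>>4=0
add $t5, $t1, 6 → $t5=29+6=35
or $t0, $t1, $t2 → $t0=29|8=29
sub $t5, $t2, 10 → $t5=8-10=-2
sub $t5, $t1, 7 → $t5=29-7=22
rem $t2, $t2, 9 → $t2=8%9=8
add $t1, $t0, $t2 → $t1=29+8=37
halt.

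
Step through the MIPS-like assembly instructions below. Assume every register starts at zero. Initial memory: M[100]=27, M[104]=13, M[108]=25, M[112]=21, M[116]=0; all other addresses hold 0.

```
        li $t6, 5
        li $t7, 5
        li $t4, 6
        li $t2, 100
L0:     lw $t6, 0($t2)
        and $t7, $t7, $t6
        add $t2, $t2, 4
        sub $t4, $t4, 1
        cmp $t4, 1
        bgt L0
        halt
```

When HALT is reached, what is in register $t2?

li $t6, 5 → $t6=5
li $t7, 5 → $t7=5
li $t4, 6 → $t4=6
li $t2, 100 → $t2=100
lw $t6, 0($t2) → $t6=M[100]=27
and $t7, $t7, $t6 → $t7=5&27=1
add $t2, $t2, 4 → $t2=100+4=104
sub $t4, $t4, 1 → $t4=6-1=5
cmp $t4, 1  (cmp 5,1)
bgt L0: taken
lw $t6, 0($t2) → $t6=M[104]=13
and $t7, $t7, $t6 → $t7=1&13=1
add $t2, $t2, 4 → $t2=104+4=108
sub $t4, $t4, 1 → $t4=5-1=4
cmp $t4, 1  (cmp 4,1)
bgt L0: taken
lw $t6, 0($t2) → $t6=M[108]=25
and $t7, $t7, $t6 → $t7=1&25=1
add $t2, $t2, 4 → $t2=108+4=112
sub $t4, $t4, 1 → $t4=4-1=3
cmp $t4, 1  (cmp 3,1)
bgt L0: taken
lw $t6, 0($t2) → $t6=M[112]=21
and $t7, $t7, $t6 → $t7=1&21=1
add $t2, $t2, 4 → $t2=112+4=116
sub $t4, $t4, 1 → $t4=3-1=2
cmp $t4, 1  (cmp 2,1)
bgt L0: taken
lw $t6, 0($t2) → $t6=M[116]=0
and $t7, $t7, $t6 → $t7=1&0=0
add $t2, $t2, 4 → $t2=116+4=120
sub $t4, $t4, 1 → $t4=2-1=1
cmp $t4, 1  (cmp 1,1)
bgt L0: not taken
halt.

120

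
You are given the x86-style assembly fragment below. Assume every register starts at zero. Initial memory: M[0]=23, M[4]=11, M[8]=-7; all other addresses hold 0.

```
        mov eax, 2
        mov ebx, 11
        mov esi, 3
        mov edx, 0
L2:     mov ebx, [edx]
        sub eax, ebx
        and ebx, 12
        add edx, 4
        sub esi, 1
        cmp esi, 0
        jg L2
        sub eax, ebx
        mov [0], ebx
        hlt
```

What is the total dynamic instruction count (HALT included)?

eax=2
ebx=11
esi=3
edx=0
ebx=M[0]=23
eax=2-23=-21
ebx=23&12=4
edx=0+4=4
esi=3-1=2
cmp esi, 0  (cmp 2,0)
jg L2: taken
ebx=M[4]=11
eax=(-21)-11=-32
ebx=11&12=8
edx=4+4=8
esi=2-1=1
cmp esi, 0  (cmp 1,0)
jg L2: taken
ebx=M[8]=-7
eax=(-32)-(-7)=-25
ebx=(-7)&12=8
edx=8+4=12
esi=1-1=0
cmp esi, 0  (cmp 0,0)
jg L2: not taken
eax=(-25)-8=-33
mov [0], ebx → M[0]=8
halt.
Total executed instructions: 28.

28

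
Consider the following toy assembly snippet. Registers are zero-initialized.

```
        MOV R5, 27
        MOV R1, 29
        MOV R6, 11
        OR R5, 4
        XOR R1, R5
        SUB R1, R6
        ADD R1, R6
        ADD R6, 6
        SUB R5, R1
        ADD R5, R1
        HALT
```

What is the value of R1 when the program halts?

2

after MOV R5, 27: R5=27
after MOV R1, 29: R1=29
after MOV R6, 11: R6=11
after OR R5, 4: R5=27|4=31
after XOR R1, R5: R1=29^31=2
after SUB R1, R6: R1=2-11=-9
after ADD R1, R6: R1=(-9)+11=2
after ADD R6, 6: R6=11+6=17
after SUB R5, R1: R5=31-2=29
after ADD R5, R1: R5=29+2=31
halt.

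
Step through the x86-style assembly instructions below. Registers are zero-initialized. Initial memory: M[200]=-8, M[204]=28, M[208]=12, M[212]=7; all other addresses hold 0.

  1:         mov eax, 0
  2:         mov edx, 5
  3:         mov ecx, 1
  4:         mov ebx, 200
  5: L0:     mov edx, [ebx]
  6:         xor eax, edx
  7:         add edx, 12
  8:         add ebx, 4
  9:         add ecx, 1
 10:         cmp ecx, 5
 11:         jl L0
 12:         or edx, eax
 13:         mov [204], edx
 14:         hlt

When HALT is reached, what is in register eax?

after mov eax, 0: eax=0
after mov edx, 5: edx=5
after mov ecx, 1: ecx=1
after mov ebx, 200: ebx=200
after mov edx, [ebx]: edx=M[200]=-8
after xor eax, edx: eax=0^(-8)=-8
after add edx, 12: edx=(-8)+12=4
after add ebx, 4: ebx=200+4=204
after add ecx, 1: ecx=1+1=2
cmp ecx, 5  (cmp 2,5)
jl L0: taken
after mov edx, [ebx]: edx=M[204]=28
after xor eax, edx: eax=(-8)^28=-28
after add edx, 12: edx=28+12=40
after add ebx, 4: ebx=204+4=208
after add ecx, 1: ecx=2+1=3
cmp ecx, 5  (cmp 3,5)
jl L0: taken
after mov edx, [ebx]: edx=M[208]=12
after xor eax, edx: eax=(-28)^12=-24
after add edx, 12: edx=12+12=24
after add ebx, 4: ebx=208+4=212
after add ecx, 1: ecx=3+1=4
cmp ecx, 5  (cmp 4,5)
jl L0: taken
after mov edx, [ebx]: edx=M[212]=7
after xor eax, edx: eax=(-24)^7=-17
after add edx, 12: edx=7+12=19
after add ebx, 4: ebx=212+4=216
after add ecx, 1: ecx=4+1=5
cmp ecx, 5  (cmp 5,5)
jl L0: not taken
after or edx, eax: edx=19|(-17)=-1
mov [204], edx → M[204]=-1
halt.

-17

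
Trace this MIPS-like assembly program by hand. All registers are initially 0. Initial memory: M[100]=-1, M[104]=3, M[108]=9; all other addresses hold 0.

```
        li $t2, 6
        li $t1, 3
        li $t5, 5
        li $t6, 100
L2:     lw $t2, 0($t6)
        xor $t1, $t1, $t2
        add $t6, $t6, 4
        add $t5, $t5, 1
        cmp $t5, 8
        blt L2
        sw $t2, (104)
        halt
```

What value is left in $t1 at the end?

-10

$t2=6
$t1=3
$t5=5
$t6=100
$t2=M[100]=-1
$t1=3^(-1)=-4
$t6=100+4=104
$t5=5+1=6
cmp $t5, 8  (cmp 6,8)
blt L2: taken
$t2=M[104]=3
$t1=(-4)^3=-1
$t6=104+4=108
$t5=6+1=7
cmp $t5, 8  (cmp 7,8)
blt L2: taken
$t2=M[108]=9
$t1=(-1)^9=-10
$t6=108+4=112
$t5=7+1=8
cmp $t5, 8  (cmp 8,8)
blt L2: not taken
sw $t2, (104) → M[104]=9
halt.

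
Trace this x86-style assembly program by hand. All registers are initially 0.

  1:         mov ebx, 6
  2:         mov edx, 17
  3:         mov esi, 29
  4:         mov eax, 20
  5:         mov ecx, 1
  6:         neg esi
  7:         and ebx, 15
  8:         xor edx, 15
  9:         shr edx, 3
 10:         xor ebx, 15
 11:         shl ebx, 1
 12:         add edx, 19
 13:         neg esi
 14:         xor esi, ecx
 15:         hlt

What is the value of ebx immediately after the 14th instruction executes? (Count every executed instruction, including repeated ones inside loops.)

18

after mov ebx, 6: ebx=6
after mov edx, 17: edx=17
after mov esi, 29: esi=29
after mov eax, 20: eax=20
after mov ecx, 1: ecx=1
after neg esi: esi=-(29)=-29
after and ebx, 15: ebx=6&15=6
after xor edx, 15: edx=17^15=30
after shr edx, 3: edx=30>>3=3
after xor ebx, 15: ebx=6^15=9
after shl ebx, 1: ebx=9<<1=18
after add edx, 19: edx=3+19=22
after neg esi: esi=-(-29)=29
after xor esi, ecx: esi=29^1=28
After step 14: ebx = 18.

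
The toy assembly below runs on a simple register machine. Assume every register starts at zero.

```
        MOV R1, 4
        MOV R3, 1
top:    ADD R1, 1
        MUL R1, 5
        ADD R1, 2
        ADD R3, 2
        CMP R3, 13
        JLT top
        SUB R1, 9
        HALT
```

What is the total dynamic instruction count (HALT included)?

40

R1=4
R3=1
R1=4+1=5
R1=5*5=25
R1=25+2=27
R3=1+2=3
CMP R3, 13  (cmp 3,13)
JLT top: taken
R1=27+1=28
R1=28*5=140
R1=140+2=142
R3=3+2=5
CMP R3, 13  (cmp 5,13)
JLT top: taken
R1=142+1=143
R1=143*5=715
R1=715+2=717
R3=5+2=7
CMP R3, 13  (cmp 7,13)
JLT top: taken
R1=717+1=718
R1=718*5=3590
R1=3590+2=3592
R3=7+2=9
CMP R3, 13  (cmp 9,13)
JLT top: taken
R1=3592+1=3593
R1=3593*5=17965
R1=17965+2=17967
R3=9+2=11
CMP R3, 13  (cmp 11,13)
JLT top: taken
R1=17967+1=17968
R1=17968*5=89840
R1=89840+2=89842
R3=11+2=13
CMP R3, 13  (cmp 13,13)
JLT top: not taken
R1=89842-9=89833
halt.
Total executed instructions: 40.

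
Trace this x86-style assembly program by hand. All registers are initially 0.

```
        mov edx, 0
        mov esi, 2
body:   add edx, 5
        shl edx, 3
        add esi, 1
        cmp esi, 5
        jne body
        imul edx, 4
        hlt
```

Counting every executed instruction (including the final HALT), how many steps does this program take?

edx=0
esi=2
edx=0+5=5
edx=5<<3=40
esi=2+1=3
cmp esi, 5  (cmp 3,5)
jne body: taken
edx=40+5=45
edx=45<<3=360
esi=3+1=4
cmp esi, 5  (cmp 4,5)
jne body: taken
edx=360+5=365
edx=365<<3=2920
esi=4+1=5
cmp esi, 5  (cmp 5,5)
jne body: not taken
edx=2920*4=11680
halt.
Total executed instructions: 19.

19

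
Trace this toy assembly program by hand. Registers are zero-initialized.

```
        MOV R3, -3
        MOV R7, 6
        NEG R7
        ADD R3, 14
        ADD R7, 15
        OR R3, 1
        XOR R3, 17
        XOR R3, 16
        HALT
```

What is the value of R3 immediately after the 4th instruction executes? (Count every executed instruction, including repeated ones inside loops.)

11

after MOV R3, -3: R3=-3
after MOV R7, 6: R7=6
after NEG R7: R7=-(6)=-6
after ADD R3, 14: R3=(-3)+14=11
After step 4: R3 = 11.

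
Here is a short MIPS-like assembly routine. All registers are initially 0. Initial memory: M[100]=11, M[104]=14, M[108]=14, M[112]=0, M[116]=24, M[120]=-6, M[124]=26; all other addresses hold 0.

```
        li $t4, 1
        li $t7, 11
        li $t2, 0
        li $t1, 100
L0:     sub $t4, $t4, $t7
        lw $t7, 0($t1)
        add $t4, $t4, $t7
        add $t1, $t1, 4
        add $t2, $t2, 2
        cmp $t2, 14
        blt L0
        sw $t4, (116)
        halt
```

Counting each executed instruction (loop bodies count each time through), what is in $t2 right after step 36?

8

after li $t4, 1: $t4=1
after li $t7, 11: $t7=11
after li $t2, 0: $t2=0
after li $t1, 100: $t1=100
after sub $t4, $t4, $t7: $t4=1-11=-10
after lw $t7, 0($t1): $t7=M[100]=11
after add $t4, $t4, $t7: $t4=(-10)+11=1
after add $t1, $t1, 4: $t1=100+4=104
after add $t2, $t2, 2: $t2=0+2=2
cmp $t2, 14  (cmp 2,14)
blt L0: taken
after sub $t4, $t4, $t7: $t4=1-11=-10
after lw $t7, 0($t1): $t7=M[104]=14
after add $t4, $t4, $t7: $t4=(-10)+14=4
after add $t1, $t1, 4: $t1=104+4=108
after add $t2, $t2, 2: $t2=2+2=4
cmp $t2, 14  (cmp 4,14)
blt L0: taken
after sub $t4, $t4, $t7: $t4=4-14=-10
after lw $t7, 0($t1): $t7=M[108]=14
after add $t4, $t4, $t7: $t4=(-10)+14=4
after add $t1, $t1, 4: $t1=108+4=112
after add $t2, $t2, 2: $t2=4+2=6
cmp $t2, 14  (cmp 6,14)
blt L0: taken
after sub $t4, $t4, $t7: $t4=4-14=-10
after lw $t7, 0($t1): $t7=M[112]=0
after add $t4, $t4, $t7: $t4=(-10)+0=-10
after add $t1, $t1, 4: $t1=112+4=116
after add $t2, $t2, 2: $t2=6+2=8
cmp $t2, 14  (cmp 8,14)
blt L0: taken
after sub $t4, $t4, $t7: $t4=(-10)-0=-10
after lw $t7, 0($t1): $t7=M[116]=24
after add $t4, $t4, $t7: $t4=(-10)+24=14
after add $t1, $t1, 4: $t1=116+4=120
After step 36: $t2 = 8.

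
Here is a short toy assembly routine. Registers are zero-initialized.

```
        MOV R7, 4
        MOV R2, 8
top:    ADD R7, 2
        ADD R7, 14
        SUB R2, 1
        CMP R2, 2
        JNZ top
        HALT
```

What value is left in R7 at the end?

100

after MOV R7, 4: R7=4
after MOV R2, 8: R2=8
after ADD R7, 2: R7=4+2=6
after ADD R7, 14: R7=6+14=20
after SUB R2, 1: R2=8-1=7
CMP R2, 2  (cmp 7,2)
JNZ top: taken
after ADD R7, 2: R7=20+2=22
after ADD R7, 14: R7=22+14=36
after SUB R2, 1: R2=7-1=6
CMP R2, 2  (cmp 6,2)
JNZ top: taken
after ADD R7, 2: R7=36+2=38
after ADD R7, 14: R7=38+14=52
after SUB R2, 1: R2=6-1=5
CMP R2, 2  (cmp 5,2)
JNZ top: taken
after ADD R7, 2: R7=52+2=54
after ADD R7, 14: R7=54+14=68
after SUB R2, 1: R2=5-1=4
CMP R2, 2  (cmp 4,2)
JNZ top: taken
after ADD R7, 2: R7=68+2=70
after ADD R7, 14: R7=70+14=84
after SUB R2, 1: R2=4-1=3
CMP R2, 2  (cmp 3,2)
JNZ top: taken
after ADD R7, 2: R7=84+2=86
after ADD R7, 14: R7=86+14=100
after SUB R2, 1: R2=3-1=2
CMP R2, 2  (cmp 2,2)
JNZ top: not taken
halt.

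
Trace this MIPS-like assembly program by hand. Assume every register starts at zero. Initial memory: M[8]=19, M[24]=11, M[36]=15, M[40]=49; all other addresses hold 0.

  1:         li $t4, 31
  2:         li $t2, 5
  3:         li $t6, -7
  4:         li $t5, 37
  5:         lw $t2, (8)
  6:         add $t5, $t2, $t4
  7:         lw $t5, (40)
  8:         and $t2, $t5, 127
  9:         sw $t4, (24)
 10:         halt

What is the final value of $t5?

after li $t4, 31: $t4=31
after li $t2, 5: $t2=5
after li $t6, -7: $t6=-7
after li $t5, 37: $t5=37
after lw $t2, (8): $t2=M[8]=19
after add $t5, $t2, $t4: $t5=19+31=50
after lw $t5, (40): $t5=M[40]=49
after and $t2, $t5, 127: $t2=49&127=49
sw $t4, (24) → M[24]=31
halt.

49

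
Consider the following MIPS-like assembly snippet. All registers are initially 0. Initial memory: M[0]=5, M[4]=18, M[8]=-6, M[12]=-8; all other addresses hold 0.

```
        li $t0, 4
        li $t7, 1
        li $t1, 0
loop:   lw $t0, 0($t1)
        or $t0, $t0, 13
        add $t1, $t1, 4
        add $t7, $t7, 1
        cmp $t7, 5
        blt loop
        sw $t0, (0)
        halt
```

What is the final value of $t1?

li $t0, 4 → $t0=4
li $t7, 1 → $t7=1
li $t1, 0 → $t1=0
lw $t0, 0($t1) → $t0=M[0]=5
or $t0, $t0, 13 → $t0=5|13=13
add $t1, $t1, 4 → $t1=0+4=4
add $t7, $t7, 1 → $t7=1+1=2
cmp $t7, 5  (cmp 2,5)
blt loop: taken
lw $t0, 0($t1) → $t0=M[4]=18
or $t0, $t0, 13 → $t0=18|13=31
add $t1, $t1, 4 → $t1=4+4=8
add $t7, $t7, 1 → $t7=2+1=3
cmp $t7, 5  (cmp 3,5)
blt loop: taken
lw $t0, 0($t1) → $t0=M[8]=-6
or $t0, $t0, 13 → $t0=(-6)|13=-1
add $t1, $t1, 4 → $t1=8+4=12
add $t7, $t7, 1 → $t7=3+1=4
cmp $t7, 5  (cmp 4,5)
blt loop: taken
lw $t0, 0($t1) → $t0=M[12]=-8
or $t0, $t0, 13 → $t0=(-8)|13=-3
add $t1, $t1, 4 → $t1=12+4=16
add $t7, $t7, 1 → $t7=4+1=5
cmp $t7, 5  (cmp 5,5)
blt loop: not taken
sw $t0, (0) → M[0]=-3
halt.

16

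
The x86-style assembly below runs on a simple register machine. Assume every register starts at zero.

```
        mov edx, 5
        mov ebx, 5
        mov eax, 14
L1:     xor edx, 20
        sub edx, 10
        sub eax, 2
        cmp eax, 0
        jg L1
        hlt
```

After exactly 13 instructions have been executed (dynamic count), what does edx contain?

after mov edx, 5: edx=5
after mov ebx, 5: ebx=5
after mov eax, 14: eax=14
after xor edx, 20: edx=5^20=17
after sub edx, 10: edx=17-10=7
after sub eax, 2: eax=14-2=12
cmp eax, 0  (cmp 12,0)
jg L1: taken
after xor edx, 20: edx=7^20=19
after sub edx, 10: edx=19-10=9
after sub eax, 2: eax=12-2=10
cmp eax, 0  (cmp 10,0)
jg L1: taken
After step 13: edx = 9.

9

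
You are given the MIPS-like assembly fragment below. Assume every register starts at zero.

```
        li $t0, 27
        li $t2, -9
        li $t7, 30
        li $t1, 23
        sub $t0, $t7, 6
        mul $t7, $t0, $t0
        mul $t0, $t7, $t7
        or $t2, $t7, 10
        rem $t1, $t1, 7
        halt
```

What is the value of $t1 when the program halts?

2

after li $t0, 27: $t0=27
after li $t2, -9: $t2=-9
after li $t7, 30: $t7=30
after li $t1, 23: $t1=23
after sub $t0, $t7, 6: $t0=30-6=24
after mul $t7, $t0, $t0: $t7=24*24=576
after mul $t0, $t7, $t7: $t0=576*576=331776
after or $t2, $t7, 10: $t2=576|10=586
after rem $t1, $t1, 7: $t1=23%7=2
halt.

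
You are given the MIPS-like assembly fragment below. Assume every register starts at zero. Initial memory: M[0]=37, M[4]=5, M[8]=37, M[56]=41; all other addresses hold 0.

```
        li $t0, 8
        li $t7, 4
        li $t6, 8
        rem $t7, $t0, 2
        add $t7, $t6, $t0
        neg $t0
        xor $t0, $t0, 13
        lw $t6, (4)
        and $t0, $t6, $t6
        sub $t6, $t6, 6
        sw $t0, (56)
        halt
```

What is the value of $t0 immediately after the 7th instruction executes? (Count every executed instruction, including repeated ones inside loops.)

after li $t0, 8: $t0=8
after li $t7, 4: $t7=4
after li $t6, 8: $t6=8
after rem $t7, $t0, 2: $t7=8%2=0
after add $t7, $t6, $t0: $t7=8+8=16
after neg $t0: $t0=-(8)=-8
after xor $t0, $t0, 13: $t0=(-8)^13=-11
After step 7: $t0 = -11.

-11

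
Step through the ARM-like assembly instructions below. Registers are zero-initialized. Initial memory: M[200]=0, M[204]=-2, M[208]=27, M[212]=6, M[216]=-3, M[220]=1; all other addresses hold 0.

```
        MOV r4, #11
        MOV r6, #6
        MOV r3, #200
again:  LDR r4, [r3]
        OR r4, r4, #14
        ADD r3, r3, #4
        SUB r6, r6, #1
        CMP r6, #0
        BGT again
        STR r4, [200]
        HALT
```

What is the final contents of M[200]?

r4=11
r6=6
r3=200
r4=M[200]=0
r4=0|14=14
r3=200+4=204
r6=6-1=5
CMP r6, #0  (cmp 5,0)
BGT again: taken
r4=M[204]=-2
r4=(-2)|14=-2
r3=204+4=208
r6=5-1=4
CMP r6, #0  (cmp 4,0)
BGT again: taken
r4=M[208]=27
r4=27|14=31
r3=208+4=212
r6=4-1=3
CMP r6, #0  (cmp 3,0)
BGT again: taken
r4=M[212]=6
r4=6|14=14
r3=212+4=216
r6=3-1=2
CMP r6, #0  (cmp 2,0)
BGT again: taken
r4=M[216]=-3
r4=(-3)|14=-1
r3=216+4=220
r6=2-1=1
CMP r6, #0  (cmp 1,0)
BGT again: taken
r4=M[220]=1
r4=1|14=15
r3=220+4=224
r6=1-1=0
CMP r6, #0  (cmp 0,0)
BGT again: not taken
STR r4, [200] → M[200]=15
halt.

15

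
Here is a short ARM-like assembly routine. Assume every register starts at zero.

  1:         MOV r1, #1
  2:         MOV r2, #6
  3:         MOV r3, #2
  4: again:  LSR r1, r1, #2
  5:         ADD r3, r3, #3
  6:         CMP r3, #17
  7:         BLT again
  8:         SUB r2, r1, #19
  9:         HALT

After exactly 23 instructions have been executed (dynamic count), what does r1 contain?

0

MOV r1, #1 → r1=1
MOV r2, #6 → r2=6
MOV r3, #2 → r3=2
LSR r1, r1, #2 → r1=1>>2=0
ADD r3, r3, #3 → r3=2+3=5
CMP r3, #17  (cmp 5,17)
BLT again: taken
LSR r1, r1, #2 → r1=0>>2=0
ADD r3, r3, #3 → r3=5+3=8
CMP r3, #17  (cmp 8,17)
BLT again: taken
LSR r1, r1, #2 → r1=0>>2=0
ADD r3, r3, #3 → r3=8+3=11
CMP r3, #17  (cmp 11,17)
BLT again: taken
LSR r1, r1, #2 → r1=0>>2=0
ADD r3, r3, #3 → r3=11+3=14
CMP r3, #17  (cmp 14,17)
BLT again: taken
LSR r1, r1, #2 → r1=0>>2=0
ADD r3, r3, #3 → r3=14+3=17
CMP r3, #17  (cmp 17,17)
BLT again: not taken
After step 23: r1 = 0.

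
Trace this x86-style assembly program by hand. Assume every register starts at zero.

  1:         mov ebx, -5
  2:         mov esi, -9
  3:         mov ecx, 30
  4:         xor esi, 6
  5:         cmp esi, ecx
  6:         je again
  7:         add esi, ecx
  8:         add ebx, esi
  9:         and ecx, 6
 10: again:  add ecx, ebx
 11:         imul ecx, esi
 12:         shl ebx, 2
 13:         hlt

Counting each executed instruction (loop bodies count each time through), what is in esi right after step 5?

-15

ebx=-5
esi=-9
ecx=30
esi=(-9)^6=-15
cmp esi, ecx  (cmp -15,30)
After step 5: esi = -15.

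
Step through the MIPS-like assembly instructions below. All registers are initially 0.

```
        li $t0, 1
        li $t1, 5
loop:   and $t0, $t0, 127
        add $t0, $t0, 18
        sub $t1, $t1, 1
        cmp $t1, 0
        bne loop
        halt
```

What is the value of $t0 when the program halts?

91

$t0=1
$t1=5
$t0=1&127=1
$t0=1+18=19
$t1=5-1=4
cmp $t1, 0  (cmp 4,0)
bne loop: taken
$t0=19&127=19
$t0=19+18=37
$t1=4-1=3
cmp $t1, 0  (cmp 3,0)
bne loop: taken
$t0=37&127=37
$t0=37+18=55
$t1=3-1=2
cmp $t1, 0  (cmp 2,0)
bne loop: taken
$t0=55&127=55
$t0=55+18=73
$t1=2-1=1
cmp $t1, 0  (cmp 1,0)
bne loop: taken
$t0=73&127=73
$t0=73+18=91
$t1=1-1=0
cmp $t1, 0  (cmp 0,0)
bne loop: not taken
halt.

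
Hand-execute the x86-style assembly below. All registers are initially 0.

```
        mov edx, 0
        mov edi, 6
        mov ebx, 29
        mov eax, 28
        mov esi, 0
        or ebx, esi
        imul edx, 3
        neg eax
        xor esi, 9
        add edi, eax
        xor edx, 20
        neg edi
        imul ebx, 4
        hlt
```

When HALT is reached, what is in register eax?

-28

after mov edx, 0: edx=0
after mov edi, 6: edi=6
after mov ebx, 29: ebx=29
after mov eax, 28: eax=28
after mov esi, 0: esi=0
after or ebx, esi: ebx=29|0=29
after imul edx, 3: edx=0*3=0
after neg eax: eax=-(28)=-28
after xor esi, 9: esi=0^9=9
after add edi, eax: edi=6+(-28)=-22
after xor edx, 20: edx=0^20=20
after neg edi: edi=-(-22)=22
after imul ebx, 4: ebx=29*4=116
halt.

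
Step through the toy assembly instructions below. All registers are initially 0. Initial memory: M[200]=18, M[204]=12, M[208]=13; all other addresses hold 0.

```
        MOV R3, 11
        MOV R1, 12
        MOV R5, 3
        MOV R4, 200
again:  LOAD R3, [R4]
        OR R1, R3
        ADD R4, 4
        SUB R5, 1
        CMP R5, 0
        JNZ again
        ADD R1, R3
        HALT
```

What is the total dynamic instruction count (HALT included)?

24

after MOV R3, 11: R3=11
after MOV R1, 12: R1=12
after MOV R5, 3: R5=3
after MOV R4, 200: R4=200
after LOAD R3, [R4]: R3=M[200]=18
after OR R1, R3: R1=12|18=30
after ADD R4, 4: R4=200+4=204
after SUB R5, 1: R5=3-1=2
CMP R5, 0  (cmp 2,0)
JNZ again: taken
after LOAD R3, [R4]: R3=M[204]=12
after OR R1, R3: R1=30|12=30
after ADD R4, 4: R4=204+4=208
after SUB R5, 1: R5=2-1=1
CMP R5, 0  (cmp 1,0)
JNZ again: taken
after LOAD R3, [R4]: R3=M[208]=13
after OR R1, R3: R1=30|13=31
after ADD R4, 4: R4=208+4=212
after SUB R5, 1: R5=1-1=0
CMP R5, 0  (cmp 0,0)
JNZ again: not taken
after ADD R1, R3: R1=31+13=44
halt.
Total executed instructions: 24.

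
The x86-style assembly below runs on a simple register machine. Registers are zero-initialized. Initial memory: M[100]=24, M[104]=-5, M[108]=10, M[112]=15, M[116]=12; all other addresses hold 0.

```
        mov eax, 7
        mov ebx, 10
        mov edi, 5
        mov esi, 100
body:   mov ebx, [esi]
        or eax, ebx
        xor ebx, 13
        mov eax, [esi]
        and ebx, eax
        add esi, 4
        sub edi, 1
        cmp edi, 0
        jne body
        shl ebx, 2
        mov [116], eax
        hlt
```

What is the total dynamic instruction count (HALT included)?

52

eax=7
ebx=10
edi=5
esi=100
ebx=M[100]=24
eax=7|24=31
ebx=24^13=21
eax=M[100]=24
ebx=21&24=16
esi=100+4=104
edi=5-1=4
cmp edi, 0  (cmp 4,0)
jne body: taken
ebx=M[104]=-5
eax=24|(-5)=-5
ebx=(-5)^13=-10
eax=M[104]=-5
ebx=(-10)&(-5)=-14
esi=104+4=108
edi=4-1=3
cmp edi, 0  (cmp 3,0)
jne body: taken
ebx=M[108]=10
eax=(-5)|10=-5
ebx=10^13=7
eax=M[108]=10
ebx=7&10=2
esi=108+4=112
edi=3-1=2
cmp edi, 0  (cmp 2,0)
jne body: taken
ebx=M[112]=15
eax=10|15=15
ebx=15^13=2
eax=M[112]=15
ebx=2&15=2
esi=112+4=116
edi=2-1=1
cmp edi, 0  (cmp 1,0)
jne body: taken
ebx=M[116]=12
eax=15|12=15
ebx=12^13=1
eax=M[116]=12
ebx=1&12=0
esi=116+4=120
edi=1-1=0
cmp edi, 0  (cmp 0,0)
jne body: not taken
ebx=0<<2=0
mov [116], eax → M[116]=12
halt.
Total executed instructions: 52.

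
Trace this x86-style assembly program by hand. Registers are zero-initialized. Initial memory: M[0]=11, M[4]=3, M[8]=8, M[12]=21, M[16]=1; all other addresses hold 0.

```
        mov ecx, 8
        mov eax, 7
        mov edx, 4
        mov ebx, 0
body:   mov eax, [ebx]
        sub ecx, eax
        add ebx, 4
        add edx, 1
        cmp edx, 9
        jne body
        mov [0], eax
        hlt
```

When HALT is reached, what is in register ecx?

-36

mov ecx, 8 → ecx=8
mov eax, 7 → eax=7
mov edx, 4 → edx=4
mov ebx, 0 → ebx=0
mov eax, [ebx] → eax=M[0]=11
sub ecx, eax → ecx=8-11=-3
add ebx, 4 → ebx=0+4=4
add edx, 1 → edx=4+1=5
cmp edx, 9  (cmp 5,9)
jne body: taken
mov eax, [ebx] → eax=M[4]=3
sub ecx, eax → ecx=(-3)-3=-6
add ebx, 4 → ebx=4+4=8
add edx, 1 → edx=5+1=6
cmp edx, 9  (cmp 6,9)
jne body: taken
mov eax, [ebx] → eax=M[8]=8
sub ecx, eax → ecx=(-6)-8=-14
add ebx, 4 → ebx=8+4=12
add edx, 1 → edx=6+1=7
cmp edx, 9  (cmp 7,9)
jne body: taken
mov eax, [ebx] → eax=M[12]=21
sub ecx, eax → ecx=(-14)-21=-35
add ebx, 4 → ebx=12+4=16
add edx, 1 → edx=7+1=8
cmp edx, 9  (cmp 8,9)
jne body: taken
mov eax, [ebx] → eax=M[16]=1
sub ecx, eax → ecx=(-35)-1=-36
add ebx, 4 → ebx=16+4=20
add edx, 1 → edx=8+1=9
cmp edx, 9  (cmp 9,9)
jne body: not taken
mov [0], eax → M[0]=1
halt.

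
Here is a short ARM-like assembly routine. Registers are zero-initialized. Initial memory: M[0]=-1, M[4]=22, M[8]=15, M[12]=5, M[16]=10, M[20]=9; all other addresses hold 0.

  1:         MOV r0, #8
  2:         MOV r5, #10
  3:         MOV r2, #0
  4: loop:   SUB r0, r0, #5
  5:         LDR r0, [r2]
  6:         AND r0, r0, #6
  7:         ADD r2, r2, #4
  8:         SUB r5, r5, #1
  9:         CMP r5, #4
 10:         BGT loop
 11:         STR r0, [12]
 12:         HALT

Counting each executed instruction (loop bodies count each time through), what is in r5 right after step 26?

7

r0=8
r5=10
r2=0
r0=8-5=3
r0=M[0]=-1
r0=(-1)&6=6
r2=0+4=4
r5=10-1=9
CMP r5, #4  (cmp 9,4)
BGT loop: taken
r0=6-5=1
r0=M[4]=22
r0=22&6=6
r2=4+4=8
r5=9-1=8
CMP r5, #4  (cmp 8,4)
BGT loop: taken
r0=6-5=1
r0=M[8]=15
r0=15&6=6
r2=8+4=12
r5=8-1=7
CMP r5, #4  (cmp 7,4)
BGT loop: taken
r0=6-5=1
r0=M[12]=5
After step 26: r5 = 7.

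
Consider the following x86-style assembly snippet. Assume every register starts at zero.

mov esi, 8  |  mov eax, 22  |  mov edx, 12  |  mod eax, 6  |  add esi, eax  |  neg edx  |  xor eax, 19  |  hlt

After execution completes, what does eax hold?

esi=8
eax=22
edx=12
eax=22%6=4
esi=8+4=12
edx=-(12)=-12
eax=4^19=23
halt.

23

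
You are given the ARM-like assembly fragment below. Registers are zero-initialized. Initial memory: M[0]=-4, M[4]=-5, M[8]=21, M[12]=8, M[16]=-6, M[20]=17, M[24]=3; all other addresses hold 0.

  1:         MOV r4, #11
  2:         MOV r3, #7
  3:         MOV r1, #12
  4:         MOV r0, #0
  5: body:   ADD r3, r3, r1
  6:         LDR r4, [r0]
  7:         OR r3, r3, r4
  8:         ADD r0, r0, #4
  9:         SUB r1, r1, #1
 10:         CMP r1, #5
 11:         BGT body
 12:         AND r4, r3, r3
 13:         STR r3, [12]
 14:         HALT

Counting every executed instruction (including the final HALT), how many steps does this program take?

56

MOV r4, #11 → r4=11
MOV r3, #7 → r3=7
MOV r1, #12 → r1=12
MOV r0, #0 → r0=0
ADD r3, r3, r1 → r3=7+12=19
LDR r4, [r0] → r4=M[0]=-4
OR r3, r3, r4 → r3=19|(-4)=-1
ADD r0, r0, #4 → r0=0+4=4
SUB r1, r1, #1 → r1=12-1=11
CMP r1, #5  (cmp 11,5)
BGT body: taken
ADD r3, r3, r1 → r3=(-1)+11=10
LDR r4, [r0] → r4=M[4]=-5
OR r3, r3, r4 → r3=10|(-5)=-5
ADD r0, r0, #4 → r0=4+4=8
SUB r1, r1, #1 → r1=11-1=10
CMP r1, #5  (cmp 10,5)
BGT body: taken
ADD r3, r3, r1 → r3=(-5)+10=5
LDR r4, [r0] → r4=M[8]=21
OR r3, r3, r4 → r3=5|21=21
ADD r0, r0, #4 → r0=8+4=12
SUB r1, r1, #1 → r1=10-1=9
CMP r1, #5  (cmp 9,5)
BGT body: taken
ADD r3, r3, r1 → r3=21+9=30
LDR r4, [r0] → r4=M[12]=8
OR r3, r3, r4 → r3=30|8=30
ADD r0, r0, #4 → r0=12+4=16
SUB r1, r1, #1 → r1=9-1=8
CMP r1, #5  (cmp 8,5)
BGT body: taken
ADD r3, r3, r1 → r3=30+8=38
LDR r4, [r0] → r4=M[16]=-6
OR r3, r3, r4 → r3=38|(-6)=-2
ADD r0, r0, #4 → r0=16+4=20
SUB r1, r1, #1 → r1=8-1=7
CMP r1, #5  (cmp 7,5)
BGT body: taken
ADD r3, r3, r1 → r3=(-2)+7=5
LDR r4, [r0] → r4=M[20]=17
OR r3, r3, r4 → r3=5|17=21
ADD r0, r0, #4 → r0=20+4=24
SUB r1, r1, #1 → r1=7-1=6
CMP r1, #5  (cmp 6,5)
BGT body: taken
ADD r3, r3, r1 → r3=21+6=27
LDR r4, [r0] → r4=M[24]=3
OR r3, r3, r4 → r3=27|3=27
ADD r0, r0, #4 → r0=24+4=28
SUB r1, r1, #1 → r1=6-1=5
CMP r1, #5  (cmp 5,5)
BGT body: not taken
AND r4, r3, r3 → r4=27&27=27
STR r3, [12] → M[12]=27
halt.
Total executed instructions: 56.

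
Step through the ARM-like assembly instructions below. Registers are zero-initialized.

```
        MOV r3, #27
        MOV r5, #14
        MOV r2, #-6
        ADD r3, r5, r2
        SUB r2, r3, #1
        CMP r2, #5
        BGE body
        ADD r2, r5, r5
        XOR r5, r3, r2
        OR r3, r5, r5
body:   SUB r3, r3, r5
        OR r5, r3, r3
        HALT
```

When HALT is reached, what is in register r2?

7

MOV r3, #27 → r3=27
MOV r5, #14 → r5=14
MOV r2, #-6 → r2=-6
ADD r3, r5, r2 → r3=14+(-6)=8
SUB r2, r3, #1 → r2=8-1=7
CMP r2, #5  (cmp 7,5)
BGE body: taken
SUB r3, r3, r5 → r3=8-14=-6
OR r5, r3, r3 → r5=(-6)|(-6)=-6
halt.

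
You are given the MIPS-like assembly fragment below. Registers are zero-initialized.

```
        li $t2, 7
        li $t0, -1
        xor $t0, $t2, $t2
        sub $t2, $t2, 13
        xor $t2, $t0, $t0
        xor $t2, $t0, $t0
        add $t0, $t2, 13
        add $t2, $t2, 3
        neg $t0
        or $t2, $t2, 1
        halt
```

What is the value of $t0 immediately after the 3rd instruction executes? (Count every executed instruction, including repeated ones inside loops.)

0

$t2=7
$t0=-1
$t0=7^7=0
After step 3: $t0 = 0.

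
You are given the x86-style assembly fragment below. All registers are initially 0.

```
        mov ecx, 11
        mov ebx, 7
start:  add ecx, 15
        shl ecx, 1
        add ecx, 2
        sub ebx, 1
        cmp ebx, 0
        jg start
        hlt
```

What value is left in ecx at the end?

5472

after mov ecx, 11: ecx=11
after mov ebx, 7: ebx=7
after add ecx, 15: ecx=11+15=26
after shl ecx, 1: ecx=26<<1=52
after add ecx, 2: ecx=52+2=54
after sub ebx, 1: ebx=7-1=6
cmp ebx, 0  (cmp 6,0)
jg start: taken
after add ecx, 15: ecx=54+15=69
after shl ecx, 1: ecx=69<<1=138
after add ecx, 2: ecx=138+2=140
after sub ebx, 1: ebx=6-1=5
cmp ebx, 0  (cmp 5,0)
jg start: taken
after add ecx, 15: ecx=140+15=155
after shl ecx, 1: ecx=155<<1=310
after add ecx, 2: ecx=310+2=312
after sub ebx, 1: ebx=5-1=4
cmp ebx, 0  (cmp 4,0)
jg start: taken
after add ecx, 15: ecx=312+15=327
after shl ecx, 1: ecx=327<<1=654
after add ecx, 2: ecx=654+2=656
after sub ebx, 1: ebx=4-1=3
cmp ebx, 0  (cmp 3,0)
jg start: taken
after add ecx, 15: ecx=656+15=671
after shl ecx, 1: ecx=671<<1=1342
after add ecx, 2: ecx=1342+2=1344
after sub ebx, 1: ebx=3-1=2
cmp ebx, 0  (cmp 2,0)
jg start: taken
after add ecx, 15: ecx=1344+15=1359
after shl ecx, 1: ecx=1359<<1=2718
after add ecx, 2: ecx=2718+2=2720
after sub ebx, 1: ebx=2-1=1
cmp ebx, 0  (cmp 1,0)
jg start: taken
after add ecx, 15: ecx=2720+15=2735
after shl ecx, 1: ecx=2735<<1=5470
after add ecx, 2: ecx=5470+2=5472
after sub ebx, 1: ebx=1-1=0
cmp ebx, 0  (cmp 0,0)
jg start: not taken
halt.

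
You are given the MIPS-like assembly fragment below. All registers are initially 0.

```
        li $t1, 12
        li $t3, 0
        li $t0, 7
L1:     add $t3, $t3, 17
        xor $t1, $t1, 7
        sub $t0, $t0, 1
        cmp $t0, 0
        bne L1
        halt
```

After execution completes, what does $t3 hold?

119

li $t1, 12 → $t1=12
li $t3, 0 → $t3=0
li $t0, 7 → $t0=7
add $t3, $t3, 17 → $t3=0+17=17
xor $t1, $t1, 7 → $t1=12^7=11
sub $t0, $t0, 1 → $t0=7-1=6
cmp $t0, 0  (cmp 6,0)
bne L1: taken
add $t3, $t3, 17 → $t3=17+17=34
xor $t1, $t1, 7 → $t1=11^7=12
sub $t0, $t0, 1 → $t0=6-1=5
cmp $t0, 0  (cmp 5,0)
bne L1: taken
add $t3, $t3, 17 → $t3=34+17=51
xor $t1, $t1, 7 → $t1=12^7=11
sub $t0, $t0, 1 → $t0=5-1=4
cmp $t0, 0  (cmp 4,0)
bne L1: taken
add $t3, $t3, 17 → $t3=51+17=68
xor $t1, $t1, 7 → $t1=11^7=12
sub $t0, $t0, 1 → $t0=4-1=3
cmp $t0, 0  (cmp 3,0)
bne L1: taken
add $t3, $t3, 17 → $t3=68+17=85
xor $t1, $t1, 7 → $t1=12^7=11
sub $t0, $t0, 1 → $t0=3-1=2
cmp $t0, 0  (cmp 2,0)
bne L1: taken
add $t3, $t3, 17 → $t3=85+17=102
xor $t1, $t1, 7 → $t1=11^7=12
sub $t0, $t0, 1 → $t0=2-1=1
cmp $t0, 0  (cmp 1,0)
bne L1: taken
add $t3, $t3, 17 → $t3=102+17=119
xor $t1, $t1, 7 → $t1=12^7=11
sub $t0, $t0, 1 → $t0=1-1=0
cmp $t0, 0  (cmp 0,0)
bne L1: not taken
halt.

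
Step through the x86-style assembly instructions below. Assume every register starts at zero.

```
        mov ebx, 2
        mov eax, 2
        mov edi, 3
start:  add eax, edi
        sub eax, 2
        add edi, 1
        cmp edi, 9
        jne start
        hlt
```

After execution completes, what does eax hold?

23

mov ebx, 2 → ebx=2
mov eax, 2 → eax=2
mov edi, 3 → edi=3
add eax, edi → eax=2+3=5
sub eax, 2 → eax=5-2=3
add edi, 1 → edi=3+1=4
cmp edi, 9  (cmp 4,9)
jne start: taken
add eax, edi → eax=3+4=7
sub eax, 2 → eax=7-2=5
add edi, 1 → edi=4+1=5
cmp edi, 9  (cmp 5,9)
jne start: taken
add eax, edi → eax=5+5=10
sub eax, 2 → eax=10-2=8
add edi, 1 → edi=5+1=6
cmp edi, 9  (cmp 6,9)
jne start: taken
add eax, edi → eax=8+6=14
sub eax, 2 → eax=14-2=12
add edi, 1 → edi=6+1=7
cmp edi, 9  (cmp 7,9)
jne start: taken
add eax, edi → eax=12+7=19
sub eax, 2 → eax=19-2=17
add edi, 1 → edi=7+1=8
cmp edi, 9  (cmp 8,9)
jne start: taken
add eax, edi → eax=17+8=25
sub eax, 2 → eax=25-2=23
add edi, 1 → edi=8+1=9
cmp edi, 9  (cmp 9,9)
jne start: not taken
halt.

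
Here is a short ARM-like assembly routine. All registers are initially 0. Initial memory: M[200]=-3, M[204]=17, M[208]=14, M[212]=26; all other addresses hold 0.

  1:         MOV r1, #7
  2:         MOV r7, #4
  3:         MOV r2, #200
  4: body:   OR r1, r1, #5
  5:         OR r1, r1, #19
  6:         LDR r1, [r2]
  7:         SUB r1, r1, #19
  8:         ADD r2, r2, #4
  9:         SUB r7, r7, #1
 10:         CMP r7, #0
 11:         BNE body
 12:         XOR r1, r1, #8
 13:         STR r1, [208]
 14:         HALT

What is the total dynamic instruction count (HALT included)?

38

r1=7
r7=4
r2=200
r1=7|5=7
r1=7|19=23
r1=M[200]=-3
r1=(-3)-19=-22
r2=200+4=204
r7=4-1=3
CMP r7, #0  (cmp 3,0)
BNE body: taken
r1=(-22)|5=-17
r1=(-17)|19=-1
r1=M[204]=17
r1=17-19=-2
r2=204+4=208
r7=3-1=2
CMP r7, #0  (cmp 2,0)
BNE body: taken
r1=(-2)|5=-1
r1=(-1)|19=-1
r1=M[208]=14
r1=14-19=-5
r2=208+4=212
r7=2-1=1
CMP r7, #0  (cmp 1,0)
BNE body: taken
r1=(-5)|5=-1
r1=(-1)|19=-1
r1=M[212]=26
r1=26-19=7
r2=212+4=216
r7=1-1=0
CMP r7, #0  (cmp 0,0)
BNE body: not taken
r1=7^8=15
STR r1, [208] → M[208]=15
halt.
Total executed instructions: 38.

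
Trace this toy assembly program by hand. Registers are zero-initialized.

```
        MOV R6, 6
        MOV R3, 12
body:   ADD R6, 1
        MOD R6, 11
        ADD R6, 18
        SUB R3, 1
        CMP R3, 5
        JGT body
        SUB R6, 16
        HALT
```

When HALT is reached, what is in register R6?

R6=6
R3=12
R6=6+1=7
R6=7%11=7
R6=7+18=25
R3=12-1=11
CMP R3, 5  (cmp 11,5)
JGT body: taken
R6=25+1=26
R6=26%11=4
R6=4+18=22
R3=11-1=10
CMP R3, 5  (cmp 10,5)
JGT body: taken
R6=22+1=23
R6=23%11=1
R6=1+18=19
R3=10-1=9
CMP R3, 5  (cmp 9,5)
JGT body: taken
R6=19+1=20
R6=20%11=9
R6=9+18=27
R3=9-1=8
CMP R3, 5  (cmp 8,5)
JGT body: taken
R6=27+1=28
R6=28%11=6
R6=6+18=24
R3=8-1=7
CMP R3, 5  (cmp 7,5)
JGT body: taken
R6=24+1=25
R6=25%11=3
R6=3+18=21
R3=7-1=6
CMP R3, 5  (cmp 6,5)
JGT body: taken
R6=21+1=22
R6=22%11=0
R6=0+18=18
R3=6-1=5
CMP R3, 5  (cmp 5,5)
JGT body: not taken
R6=18-16=2
halt.

2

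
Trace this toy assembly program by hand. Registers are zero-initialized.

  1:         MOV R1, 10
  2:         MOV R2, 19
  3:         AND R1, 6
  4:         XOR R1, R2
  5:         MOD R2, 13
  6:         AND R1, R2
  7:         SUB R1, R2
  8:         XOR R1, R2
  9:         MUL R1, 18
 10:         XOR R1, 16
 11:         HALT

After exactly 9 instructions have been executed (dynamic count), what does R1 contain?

-72

R1=10
R2=19
R1=10&6=2
R1=2^19=17
R2=19%13=6
R1=17&6=0
R1=0-6=-6
R1=(-6)^6=-4
R1=(-4)*18=-72
After step 9: R1 = -72.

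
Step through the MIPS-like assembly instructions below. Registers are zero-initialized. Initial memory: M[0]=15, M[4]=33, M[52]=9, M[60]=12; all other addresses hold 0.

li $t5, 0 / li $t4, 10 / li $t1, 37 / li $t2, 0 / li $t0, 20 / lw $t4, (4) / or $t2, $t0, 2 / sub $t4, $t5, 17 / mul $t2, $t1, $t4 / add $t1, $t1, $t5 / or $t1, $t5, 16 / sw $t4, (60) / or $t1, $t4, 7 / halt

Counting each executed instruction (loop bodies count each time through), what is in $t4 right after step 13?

$t5=0
$t4=10
$t1=37
$t2=0
$t0=20
$t4=M[4]=33
$t2=20|2=22
$t4=0-17=-17
$t2=37*(-17)=-629
$t1=37+0=37
$t1=0|16=16
sw $t4, (60) → M[60]=-17
$t1=(-17)|7=-17
After step 13: $t4 = -17.

-17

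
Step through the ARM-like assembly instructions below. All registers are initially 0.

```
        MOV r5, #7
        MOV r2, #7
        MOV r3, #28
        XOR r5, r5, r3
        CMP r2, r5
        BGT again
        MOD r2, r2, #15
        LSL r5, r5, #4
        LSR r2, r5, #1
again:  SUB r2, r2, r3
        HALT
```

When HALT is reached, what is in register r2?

188

after MOV r5, #7: r5=7
after MOV r2, #7: r2=7
after MOV r3, #28: r3=28
after XOR r5, r5, r3: r5=7^28=27
CMP r2, r5  (cmp 7,27)
BGT again: not taken
after MOD r2, r2, #15: r2=7%15=7
after LSL r5, r5, #4: r5=27<<4=432
after LSR r2, r5, #1: r2=432>>1=216
after SUB r2, r2, r3: r2=216-28=188
halt.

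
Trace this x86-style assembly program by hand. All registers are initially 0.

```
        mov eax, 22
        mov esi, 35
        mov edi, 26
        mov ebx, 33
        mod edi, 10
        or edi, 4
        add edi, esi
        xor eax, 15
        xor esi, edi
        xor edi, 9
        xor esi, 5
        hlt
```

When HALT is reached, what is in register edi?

mov eax, 22 → eax=22
mov esi, 35 → esi=35
mov edi, 26 → edi=26
mov ebx, 33 → ebx=33
mod edi, 10 → edi=26%10=6
or edi, 4 → edi=6|4=6
add edi, esi → edi=6+35=41
xor eax, 15 → eax=22^15=25
xor esi, edi → esi=35^41=10
xor edi, 9 → edi=41^9=32
xor esi, 5 → esi=10^5=15
halt.

32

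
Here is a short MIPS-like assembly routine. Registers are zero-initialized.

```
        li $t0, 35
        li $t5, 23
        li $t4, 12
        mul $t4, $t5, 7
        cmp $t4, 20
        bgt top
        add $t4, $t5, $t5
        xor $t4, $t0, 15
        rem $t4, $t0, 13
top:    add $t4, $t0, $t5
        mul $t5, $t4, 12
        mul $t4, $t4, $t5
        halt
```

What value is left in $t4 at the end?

40368

li $t0, 35 → $t0=35
li $t5, 23 → $t5=23
li $t4, 12 → $t4=12
mul $t4, $t5, 7 → $t4=23*7=161
cmp $t4, 20  (cmp 161,20)
bgt top: taken
add $t4, $t0, $t5 → $t4=35+23=58
mul $t5, $t4, 12 → $t5=58*12=696
mul $t4, $t4, $t5 → $t4=58*696=40368
halt.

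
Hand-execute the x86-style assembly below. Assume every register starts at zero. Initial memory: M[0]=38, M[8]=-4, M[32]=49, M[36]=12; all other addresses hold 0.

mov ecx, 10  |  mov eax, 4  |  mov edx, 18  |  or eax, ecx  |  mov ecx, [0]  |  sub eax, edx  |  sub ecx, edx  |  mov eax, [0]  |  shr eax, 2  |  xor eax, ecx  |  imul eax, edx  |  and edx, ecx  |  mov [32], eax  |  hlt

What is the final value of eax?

522

mov ecx, 10 → ecx=10
mov eax, 4 → eax=4
mov edx, 18 → edx=18
or eax, ecx → eax=4|10=14
mov ecx, [0] → ecx=M[0]=38
sub eax, edx → eax=14-18=-4
sub ecx, edx → ecx=38-18=20
mov eax, [0] → eax=M[0]=38
shr eax, 2 → eax=38>>2=9
xor eax, ecx → eax=9^20=29
imul eax, edx → eax=29*18=522
and edx, ecx → edx=18&20=16
mov [32], eax → M[32]=522
halt.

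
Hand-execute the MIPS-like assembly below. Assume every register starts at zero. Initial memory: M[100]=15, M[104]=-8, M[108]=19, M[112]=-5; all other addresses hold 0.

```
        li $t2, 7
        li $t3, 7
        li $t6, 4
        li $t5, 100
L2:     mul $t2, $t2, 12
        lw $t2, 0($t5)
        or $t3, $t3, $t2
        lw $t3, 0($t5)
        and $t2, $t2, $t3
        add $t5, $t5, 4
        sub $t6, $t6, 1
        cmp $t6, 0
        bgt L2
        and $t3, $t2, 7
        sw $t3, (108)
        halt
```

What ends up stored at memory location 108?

after li $t2, 7: $t2=7
after li $t3, 7: $t3=7
after li $t6, 4: $t6=4
after li $t5, 100: $t5=100
after mul $t2, $t2, 12: $t2=7*12=84
after lw $t2, 0($t5): $t2=M[100]=15
after or $t3, $t3, $t2: $t3=7|15=15
after lw $t3, 0($t5): $t3=M[100]=15
after and $t2, $t2, $t3: $t2=15&15=15
after add $t5, $t5, 4: $t5=100+4=104
after sub $t6, $t6, 1: $t6=4-1=3
cmp $t6, 0  (cmp 3,0)
bgt L2: taken
after mul $t2, $t2, 12: $t2=15*12=180
after lw $t2, 0($t5): $t2=M[104]=-8
after or $t3, $t3, $t2: $t3=15|(-8)=-1
after lw $t3, 0($t5): $t3=M[104]=-8
after and $t2, $t2, $t3: $t2=(-8)&(-8)=-8
after add $t5, $t5, 4: $t5=104+4=108
after sub $t6, $t6, 1: $t6=3-1=2
cmp $t6, 0  (cmp 2,0)
bgt L2: taken
after mul $t2, $t2, 12: $t2=(-8)*12=-96
after lw $t2, 0($t5): $t2=M[108]=19
after or $t3, $t3, $t2: $t3=(-8)|19=-5
after lw $t3, 0($t5): $t3=M[108]=19
after and $t2, $t2, $t3: $t2=19&19=19
after add $t5, $t5, 4: $t5=108+4=112
after sub $t6, $t6, 1: $t6=2-1=1
cmp $t6, 0  (cmp 1,0)
bgt L2: taken
after mul $t2, $t2, 12: $t2=19*12=228
after lw $t2, 0($t5): $t2=M[112]=-5
after or $t3, $t3, $t2: $t3=19|(-5)=-5
after lw $t3, 0($t5): $t3=M[112]=-5
after and $t2, $t2, $t3: $t2=(-5)&(-5)=-5
after add $t5, $t5, 4: $t5=112+4=116
after sub $t6, $t6, 1: $t6=1-1=0
cmp $t6, 0  (cmp 0,0)
bgt L2: not taken
after and $t3, $t2, 7: $t3=(-5)&7=3
sw $t3, (108) → M[108]=3
halt.

3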